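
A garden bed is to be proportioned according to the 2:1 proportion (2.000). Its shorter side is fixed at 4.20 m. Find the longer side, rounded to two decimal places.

8.40 m

2:1 = 2.00000.
Longer side = 4.20 × 2.00000 ≈ 8.4000 → 8.40 m.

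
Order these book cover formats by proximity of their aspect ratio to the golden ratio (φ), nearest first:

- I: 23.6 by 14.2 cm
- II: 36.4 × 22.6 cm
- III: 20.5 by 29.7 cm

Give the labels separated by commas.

II, I, III

Ratios: I = 23.6 / 14.2 ≈ 1.662; II = 36.4 / 22.6 ≈ 1.611; III = 29.7 / 20.5 ≈ 1.449.
|Δ from 1.618|: I 0.044; II 0.007; III 0.169.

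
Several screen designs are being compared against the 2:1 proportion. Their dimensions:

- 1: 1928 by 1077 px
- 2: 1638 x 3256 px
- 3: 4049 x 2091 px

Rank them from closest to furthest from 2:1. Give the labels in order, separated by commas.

1: 1928/1077 ≈ 1.790 → |1.790 − 2.000| = 0.210
2: 3256/1638 ≈ 1.988 → |1.988 − 2.000| = 0.012
3: 4049/2091 ≈ 1.936 → |1.936 − 2.000| = 0.064

2, 3, 1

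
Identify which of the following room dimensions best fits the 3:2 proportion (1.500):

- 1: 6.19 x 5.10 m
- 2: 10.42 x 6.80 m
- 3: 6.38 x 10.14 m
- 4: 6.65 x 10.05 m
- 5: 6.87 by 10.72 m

4

Target 3:2 ≈ 1.500.
1: 1.214 (Δ0.286)  2: 1.532 (Δ0.032)  3: 1.589 (Δ0.089)  4: 1.511 (Δ0.011)  5: 1.560 (Δ0.060)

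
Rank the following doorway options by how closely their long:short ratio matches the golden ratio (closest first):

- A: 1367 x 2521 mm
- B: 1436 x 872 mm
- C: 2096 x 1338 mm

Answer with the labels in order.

B, C, A

A: 2521/1367 ≈ 1.844 → |1.844 − 1.618| = 0.226
B: 1436/872 ≈ 1.647 → |1.647 − 1.618| = 0.029
C: 2096/1338 ≈ 1.567 → |1.567 − 1.618| = 0.051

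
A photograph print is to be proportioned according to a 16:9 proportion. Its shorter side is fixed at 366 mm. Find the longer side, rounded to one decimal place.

650.7 mm

16:9 ≈ 1.77778.
Longer side = 366 × 1.77778 ≈ 650.667 → 650.7 mm.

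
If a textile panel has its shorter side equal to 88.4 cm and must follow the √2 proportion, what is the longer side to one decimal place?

root-2 ≈ 1.41421.
Longer side = 88.4 × 1.41421 ≈ 125.016 → 125.0 cm.

125.0 cm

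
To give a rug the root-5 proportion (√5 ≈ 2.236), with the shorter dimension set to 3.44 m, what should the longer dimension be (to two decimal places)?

root-5 ≈ 2.23607.
Longer side = 3.44 × 2.23607 ≈ 7.6921 → 7.69 m.

7.69 m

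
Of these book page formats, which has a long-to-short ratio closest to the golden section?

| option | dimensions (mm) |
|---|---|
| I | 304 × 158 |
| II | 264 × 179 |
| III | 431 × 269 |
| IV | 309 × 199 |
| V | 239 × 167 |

III

Target golden ratio ≈ 1.618.
I: 1.924 (Δ0.306)  II: 1.475 (Δ0.143)  III: 1.602 (Δ0.016)  IV: 1.553 (Δ0.065)  V: 1.431 (Δ0.187)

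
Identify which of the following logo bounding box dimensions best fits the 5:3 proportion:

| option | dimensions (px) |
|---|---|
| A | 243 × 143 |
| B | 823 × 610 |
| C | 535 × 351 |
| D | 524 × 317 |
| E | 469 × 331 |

D

Target 5:3 ≈ 1.667.
A: 1.699 (Δ0.032)  B: 1.349 (Δ0.318)  C: 1.524 (Δ0.143)  D: 1.653 (Δ0.014)  E: 1.417 (Δ0.250)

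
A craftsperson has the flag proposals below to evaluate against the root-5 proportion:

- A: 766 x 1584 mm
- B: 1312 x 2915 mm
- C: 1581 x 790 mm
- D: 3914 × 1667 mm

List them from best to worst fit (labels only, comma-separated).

A: 1584/766 ≈ 2.068 → |2.068 − 2.236| = 0.168
B: 2915/1312 ≈ 2.222 → |2.222 − 2.236| = 0.014
C: 1581/790 ≈ 2.001 → |2.001 − 2.236| = 0.235
D: 3914/1667 ≈ 2.348 → |2.348 − 2.236| = 0.112

B, D, A, C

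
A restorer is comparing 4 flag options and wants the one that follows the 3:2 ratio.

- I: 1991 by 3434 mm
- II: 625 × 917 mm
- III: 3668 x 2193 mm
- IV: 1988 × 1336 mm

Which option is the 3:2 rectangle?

Ratios (long/short): I ≈ 1.725; II ≈ 1.467; III ≈ 1.673; IV ≈ 1.488.
3:2 ≈ 1.500; option IV is nearest (Δ 0.012).

IV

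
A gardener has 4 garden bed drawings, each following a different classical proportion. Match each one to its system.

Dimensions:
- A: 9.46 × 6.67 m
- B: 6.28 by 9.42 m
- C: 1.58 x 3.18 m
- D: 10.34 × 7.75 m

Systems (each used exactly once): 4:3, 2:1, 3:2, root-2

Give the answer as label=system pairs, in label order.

A = 9.46/6.67 ≈ 1.418 → root-2 (1.414)
B = 9.42/6.28 ≈ 1.500 → 3:2 (1.500)
C = 3.18/1.58 ≈ 2.013 → 2:1 (2.000)
D = 10.34/7.75 ≈ 1.334 → 4:3 (1.333)

A=root-2, B=3:2, C=2:1, D=4:3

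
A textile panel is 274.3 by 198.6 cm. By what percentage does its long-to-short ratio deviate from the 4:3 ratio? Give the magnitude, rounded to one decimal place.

Ratio = 274.3 / 198.6 ≈ 1.3812.
Ideal 4:3 ≈ 1.3333. |1.3812 − 1.3333| / 1.3333 ≈ 3.59% → 3.6%.

3.6%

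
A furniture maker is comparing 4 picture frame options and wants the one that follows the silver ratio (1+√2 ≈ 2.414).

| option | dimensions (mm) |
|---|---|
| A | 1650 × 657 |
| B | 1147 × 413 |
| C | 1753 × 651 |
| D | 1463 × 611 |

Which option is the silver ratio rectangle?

Ratios (long/short): A ≈ 2.511; B ≈ 2.777; C ≈ 2.693; D ≈ 2.394.
silver ratio ≈ 2.414; option D is nearest (Δ 0.020).

D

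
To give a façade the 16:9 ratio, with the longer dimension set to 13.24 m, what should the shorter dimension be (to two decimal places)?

16:9 ≈ 1.77778.
Shorter side = 13.24 ÷ 1.77778 ≈ 7.4475 → 7.45 m.

7.45 m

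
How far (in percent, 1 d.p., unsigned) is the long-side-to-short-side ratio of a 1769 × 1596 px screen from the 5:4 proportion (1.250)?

11.3%

Ratio = 1769 / 1596 ≈ 1.1084.
Ideal 5:4 = 1.2500. |1.1084 − 1.2500| / 1.2500 ≈ 11.33% → 11.3%.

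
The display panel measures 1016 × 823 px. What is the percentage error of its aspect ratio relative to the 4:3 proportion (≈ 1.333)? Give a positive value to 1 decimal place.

Ratio = 1016 / 823 ≈ 1.2345.
Ideal 4:3 ≈ 1.3333. |1.2345 − 1.3333| / 1.3333 ≈ 7.41% → 7.4%.

7.4%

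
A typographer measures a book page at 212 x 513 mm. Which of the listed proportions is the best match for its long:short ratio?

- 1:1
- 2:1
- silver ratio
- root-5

Ratio = 513 / 212 ≈ 2.420.
Distances: 1:1 1.000 (Δ 1.420); 2:1 2.000 (Δ 0.420); silver ratio 2.414 (Δ 0.006); root-5 2.236 (Δ 0.184).

silver ratio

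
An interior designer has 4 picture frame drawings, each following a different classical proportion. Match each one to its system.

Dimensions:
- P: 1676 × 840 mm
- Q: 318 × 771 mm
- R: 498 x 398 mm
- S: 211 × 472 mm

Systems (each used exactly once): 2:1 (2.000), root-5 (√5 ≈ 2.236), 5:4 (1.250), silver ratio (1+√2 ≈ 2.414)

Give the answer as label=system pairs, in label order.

P=2:1, Q=silver ratio, R=5:4, S=root-5

Ratios: P ≈ 1.995; Q ≈ 2.425; R ≈ 1.251; S ≈ 2.237.
Targets: 2:1 ≈ 2.000; root-5 ≈ 2.236; 5:4 ≈ 1.250; silver ratio ≈ 2.414.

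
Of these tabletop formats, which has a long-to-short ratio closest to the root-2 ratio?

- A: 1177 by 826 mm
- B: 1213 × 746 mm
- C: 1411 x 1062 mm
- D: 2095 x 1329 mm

A

Target root-2 ≈ 1.414.
A: 1.425 (Δ0.011)  B: 1.626 (Δ0.212)  C: 1.329 (Δ0.085)  D: 1.576 (Δ0.162)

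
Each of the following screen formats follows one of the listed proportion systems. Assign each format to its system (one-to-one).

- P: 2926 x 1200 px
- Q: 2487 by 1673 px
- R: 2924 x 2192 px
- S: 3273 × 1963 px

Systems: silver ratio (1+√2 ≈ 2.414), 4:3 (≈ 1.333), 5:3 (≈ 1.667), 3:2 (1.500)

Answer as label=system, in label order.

P=silver ratio, Q=3:2, R=4:3, S=5:3

P = 2926/1200 ≈ 2.438 → silver ratio (2.414)
Q = 2487/1673 ≈ 1.487 → 3:2 (1.500)
R = 2924/2192 ≈ 1.334 → 4:3 (1.333)
S = 3273/1963 ≈ 1.667 → 5:3 (1.667)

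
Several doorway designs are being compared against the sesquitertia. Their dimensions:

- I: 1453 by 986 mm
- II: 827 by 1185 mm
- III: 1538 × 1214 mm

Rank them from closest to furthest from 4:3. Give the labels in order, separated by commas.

III, II, I

Ratios: I = 1453 / 986 ≈ 1.474; II = 1185 / 827 ≈ 1.433; III = 1538 / 1214 ≈ 1.267.
|Δ from 1.333|: I 0.141; II 0.100; III 0.066.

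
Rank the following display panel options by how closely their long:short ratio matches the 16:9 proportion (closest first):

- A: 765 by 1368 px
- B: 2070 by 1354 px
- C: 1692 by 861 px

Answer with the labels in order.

A: 1368/765 ≈ 1.788 → |1.788 − 1.778| = 0.010
B: 2070/1354 ≈ 1.529 → |1.529 − 1.778| = 0.249
C: 1692/861 ≈ 1.965 → |1.965 − 1.778| = 0.187

A, C, B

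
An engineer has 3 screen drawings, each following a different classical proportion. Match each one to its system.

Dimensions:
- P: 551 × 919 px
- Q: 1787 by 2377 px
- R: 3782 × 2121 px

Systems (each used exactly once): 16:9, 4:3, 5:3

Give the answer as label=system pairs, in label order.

P=5:3, Q=4:3, R=16:9

Ratios: P ≈ 1.668; Q ≈ 1.330; R ≈ 1.783.
Targets: 16:9 ≈ 1.778; 4:3 ≈ 1.333; 5:3 ≈ 1.667.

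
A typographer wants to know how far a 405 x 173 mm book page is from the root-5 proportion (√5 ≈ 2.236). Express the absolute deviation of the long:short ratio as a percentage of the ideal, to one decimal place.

4.7%

Ratio = 405 / 173 ≈ 2.3410.
Ideal root-5 ≈ 2.2361. |2.3410 − 2.2361| / 2.2361 ≈ 4.69% → 4.7%.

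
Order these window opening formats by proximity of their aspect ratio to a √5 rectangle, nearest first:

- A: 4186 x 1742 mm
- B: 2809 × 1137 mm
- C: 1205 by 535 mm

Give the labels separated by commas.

C, A, B

Ratios: A = 4186 / 1742 ≈ 2.403; B = 2809 / 1137 ≈ 2.471; C = 1205 / 535 ≈ 2.252.
|Δ from 2.236|: A 0.167; B 0.235; C 0.016.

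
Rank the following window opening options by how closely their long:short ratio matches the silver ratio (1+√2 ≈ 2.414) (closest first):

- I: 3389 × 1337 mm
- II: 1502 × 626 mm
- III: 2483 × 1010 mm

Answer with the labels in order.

II, III, I

Ratios: I = 3389 / 1337 ≈ 2.535; II = 1502 / 626 ≈ 2.399; III = 2483 / 1010 ≈ 2.458.
|Δ from 2.414|: I 0.121; II 0.015; III 0.044.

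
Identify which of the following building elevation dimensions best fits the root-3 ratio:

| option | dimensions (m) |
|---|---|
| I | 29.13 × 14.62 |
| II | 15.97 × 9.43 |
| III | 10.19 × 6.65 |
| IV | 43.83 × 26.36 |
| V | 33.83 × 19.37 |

V

Target root-3 ≈ 1.732.
I: 1.992 (Δ0.260)  II: 1.694 (Δ0.038)  III: 1.532 (Δ0.200)  IV: 1.663 (Δ0.069)  V: 1.747 (Δ0.015)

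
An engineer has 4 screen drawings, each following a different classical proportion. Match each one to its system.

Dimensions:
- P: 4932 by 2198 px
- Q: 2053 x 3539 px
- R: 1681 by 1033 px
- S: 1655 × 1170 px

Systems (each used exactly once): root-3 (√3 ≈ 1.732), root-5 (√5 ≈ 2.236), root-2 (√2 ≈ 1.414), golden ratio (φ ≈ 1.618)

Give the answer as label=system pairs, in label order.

P = 4932/2198 ≈ 2.244 → root-5 (2.236)
Q = 3539/2053 ≈ 1.724 → root-3 (1.732)
R = 1681/1033 ≈ 1.627 → golden ratio (1.618)
S = 1655/1170 ≈ 1.415 → root-2 (1.414)

P=root-5, Q=root-3, R=golden ratio, S=root-2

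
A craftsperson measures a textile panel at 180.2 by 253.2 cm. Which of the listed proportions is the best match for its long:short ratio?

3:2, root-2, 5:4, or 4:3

root-2

Ratio = 253.2 / 180.2 ≈ 1.405.
Distances: 3:2 1.500 (Δ 0.095); root-2 1.414 (Δ 0.009); 5:4 1.250 (Δ 0.155); 4:3 1.333 (Δ 0.072).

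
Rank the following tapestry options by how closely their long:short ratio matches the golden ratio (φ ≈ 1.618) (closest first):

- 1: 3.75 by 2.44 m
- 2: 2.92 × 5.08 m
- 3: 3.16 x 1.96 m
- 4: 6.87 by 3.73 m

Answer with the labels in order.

3, 1, 2, 4

Ratios: 1 = 3.75 / 2.44 ≈ 1.537; 2 = 5.08 / 2.92 ≈ 1.740; 3 = 3.16 / 1.96 ≈ 1.612; 4 = 6.87 / 3.73 ≈ 1.842.
|Δ from 1.618|: 1 0.081; 2 0.122; 3 0.006; 4 0.224.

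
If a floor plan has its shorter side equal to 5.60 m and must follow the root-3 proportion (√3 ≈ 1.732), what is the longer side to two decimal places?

root-3 ≈ 1.73205.
Longer side = 5.60 × 1.73205 ≈ 9.6995 → 9.70 m.

9.70 m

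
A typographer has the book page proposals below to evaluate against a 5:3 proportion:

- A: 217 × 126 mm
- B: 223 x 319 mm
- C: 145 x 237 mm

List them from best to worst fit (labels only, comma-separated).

A: 217/126 ≈ 1.722 → |1.722 − 1.667| = 0.055
B: 319/223 ≈ 1.430 → |1.430 − 1.667| = 0.237
C: 237/145 ≈ 1.634 → |1.634 − 1.667| = 0.033

C, A, B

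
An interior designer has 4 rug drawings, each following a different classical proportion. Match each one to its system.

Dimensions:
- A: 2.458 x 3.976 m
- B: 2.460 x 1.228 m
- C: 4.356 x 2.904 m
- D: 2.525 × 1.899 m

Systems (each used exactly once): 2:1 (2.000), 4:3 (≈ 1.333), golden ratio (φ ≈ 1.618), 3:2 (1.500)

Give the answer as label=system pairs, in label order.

A=golden ratio, B=2:1, C=3:2, D=4:3

Ratios: A ≈ 1.618; B ≈ 2.003; C ≈ 1.500; D ≈ 1.330.
Targets: 2:1 ≈ 2.000; 4:3 ≈ 1.333; golden ratio ≈ 1.618; 3:2 ≈ 1.500.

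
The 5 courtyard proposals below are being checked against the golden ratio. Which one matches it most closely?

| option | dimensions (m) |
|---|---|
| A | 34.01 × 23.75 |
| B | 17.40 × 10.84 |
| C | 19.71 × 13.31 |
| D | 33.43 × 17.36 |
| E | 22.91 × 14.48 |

Target golden ratio ≈ 1.618.
A: 1.432 (Δ0.186)  B: 1.605 (Δ0.013)  C: 1.481 (Δ0.137)  D: 1.926 (Δ0.308)  E: 1.582 (Δ0.036)

B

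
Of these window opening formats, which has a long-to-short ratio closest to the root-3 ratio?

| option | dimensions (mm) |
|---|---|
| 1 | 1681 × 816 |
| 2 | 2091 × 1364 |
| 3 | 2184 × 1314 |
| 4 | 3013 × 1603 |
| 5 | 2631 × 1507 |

Target root-3 ≈ 1.732.
1: 2.060 (Δ0.328)  2: 1.533 (Δ0.199)  3: 1.662 (Δ0.070)  4: 1.880 (Δ0.148)  5: 1.746 (Δ0.014)

5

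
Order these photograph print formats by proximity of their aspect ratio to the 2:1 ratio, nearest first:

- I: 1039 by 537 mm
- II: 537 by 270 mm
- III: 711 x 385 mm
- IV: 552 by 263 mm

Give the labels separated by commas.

II, I, IV, III

I: 1039/537 ≈ 1.935 → |1.935 − 2.000| = 0.065
II: 537/270 ≈ 1.989 → |1.989 − 2.000| = 0.011
III: 711/385 ≈ 1.847 → |1.847 − 2.000| = 0.153
IV: 552/263 ≈ 2.099 → |2.099 − 2.000| = 0.099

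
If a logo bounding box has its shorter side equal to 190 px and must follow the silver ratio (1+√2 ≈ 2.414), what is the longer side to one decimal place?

silver ratio ≈ 2.41421.
Longer side = 190 × 2.41421 ≈ 458.700 → 458.7 px.

458.7 px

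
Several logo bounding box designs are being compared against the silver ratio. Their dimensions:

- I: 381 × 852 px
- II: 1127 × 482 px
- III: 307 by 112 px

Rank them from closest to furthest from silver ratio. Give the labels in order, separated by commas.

Ratios: I = 852 / 381 ≈ 2.236; II = 1127 / 482 ≈ 2.338; III = 307 / 112 ≈ 2.741.
|Δ from 2.414|: I 0.178; II 0.076; III 0.327.

II, I, III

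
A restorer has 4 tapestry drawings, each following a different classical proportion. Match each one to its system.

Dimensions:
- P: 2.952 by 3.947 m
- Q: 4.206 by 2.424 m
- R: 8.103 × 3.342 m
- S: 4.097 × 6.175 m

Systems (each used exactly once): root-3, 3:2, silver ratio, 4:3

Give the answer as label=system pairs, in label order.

P=4:3, Q=root-3, R=silver ratio, S=3:2

P = 3.947/2.952 ≈ 1.337 → 4:3 (1.333)
Q = 4.206/2.424 ≈ 1.735 → root-3 (1.732)
R = 8.103/3.342 ≈ 2.425 → silver ratio (2.414)
S = 6.175/4.097 ≈ 1.507 → 3:2 (1.500)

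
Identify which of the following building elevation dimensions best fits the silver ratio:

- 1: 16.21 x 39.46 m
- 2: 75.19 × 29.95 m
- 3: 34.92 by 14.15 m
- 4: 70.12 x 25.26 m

Target silver ratio ≈ 2.414.
1: 2.434 (Δ0.020)  2: 2.511 (Δ0.097)  3: 2.468 (Δ0.054)  4: 2.776 (Δ0.362)

1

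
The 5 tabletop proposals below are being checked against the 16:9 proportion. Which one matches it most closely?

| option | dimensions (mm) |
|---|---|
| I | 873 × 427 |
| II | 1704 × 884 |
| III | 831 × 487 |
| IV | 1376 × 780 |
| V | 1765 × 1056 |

Ratios (long/short): I ≈ 2.044; II ≈ 1.928; III ≈ 1.706; IV ≈ 1.764; V ≈ 1.671.
16:9 ≈ 1.778; option IV is nearest (Δ 0.014).

IV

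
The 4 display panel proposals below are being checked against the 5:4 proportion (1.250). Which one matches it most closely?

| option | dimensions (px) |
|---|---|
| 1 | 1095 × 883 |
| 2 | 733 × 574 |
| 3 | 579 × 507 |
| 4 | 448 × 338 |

Target 5:4 ≈ 1.250.
1: 1.240 (Δ0.010)  2: 1.277 (Δ0.027)  3: 1.142 (Δ0.108)  4: 1.325 (Δ0.075)

1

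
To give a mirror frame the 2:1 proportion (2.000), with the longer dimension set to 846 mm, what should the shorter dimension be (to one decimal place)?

423.0 mm

2:1 = 2.00000.
Shorter side = 846 ÷ 2.00000 ≈ 423.000 → 423.0 mm.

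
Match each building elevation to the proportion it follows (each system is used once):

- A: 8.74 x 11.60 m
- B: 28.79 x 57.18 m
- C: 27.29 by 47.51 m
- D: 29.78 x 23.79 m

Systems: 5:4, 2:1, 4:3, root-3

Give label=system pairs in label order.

A=4:3, B=2:1, C=root-3, D=5:4

Ratios: A ≈ 1.327; B ≈ 1.986; C ≈ 1.741; D ≈ 1.252.
Targets: 5:4 ≈ 1.250; 2:1 ≈ 2.000; 4:3 ≈ 1.333; root-3 ≈ 1.732.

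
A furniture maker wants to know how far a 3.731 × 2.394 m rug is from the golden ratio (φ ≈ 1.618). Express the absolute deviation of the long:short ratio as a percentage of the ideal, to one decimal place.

Ratio = 3.731 / 2.394 ≈ 1.5585.
Ideal golden ratio ≈ 1.6180. |1.5585 − 1.6180| / 1.6180 ≈ 3.68% → 3.7%.

3.7%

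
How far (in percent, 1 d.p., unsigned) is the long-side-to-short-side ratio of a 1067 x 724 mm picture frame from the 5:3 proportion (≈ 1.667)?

11.6%

Ratio = 1067 / 724 ≈ 1.4738.
Ideal 5:3 ≈ 1.6667. |1.4738 − 1.6667| / 1.6667 ≈ 11.57% → 11.6%.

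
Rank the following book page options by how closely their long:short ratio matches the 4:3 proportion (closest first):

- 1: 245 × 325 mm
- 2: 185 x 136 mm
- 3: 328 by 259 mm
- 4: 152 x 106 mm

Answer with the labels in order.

1: 325/245 ≈ 1.327 → |1.327 − 1.333| = 0.006
2: 185/136 ≈ 1.360 → |1.360 − 1.333| = 0.027
3: 328/259 ≈ 1.266 → |1.266 − 1.333| = 0.067
4: 152/106 ≈ 1.434 → |1.434 − 1.333| = 0.101

1, 2, 3, 4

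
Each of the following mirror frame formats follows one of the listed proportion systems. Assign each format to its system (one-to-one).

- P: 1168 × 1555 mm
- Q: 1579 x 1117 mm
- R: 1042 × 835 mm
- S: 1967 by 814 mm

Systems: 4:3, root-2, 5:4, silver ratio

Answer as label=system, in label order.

P = 1555/1168 ≈ 1.331 → 4:3 (1.333)
Q = 1579/1117 ≈ 1.414 → root-2 (1.414)
R = 1042/835 ≈ 1.248 → 5:4 (1.250)
S = 1967/814 ≈ 2.416 → silver ratio (2.414)

P=4:3, Q=root-2, R=5:4, S=silver ratio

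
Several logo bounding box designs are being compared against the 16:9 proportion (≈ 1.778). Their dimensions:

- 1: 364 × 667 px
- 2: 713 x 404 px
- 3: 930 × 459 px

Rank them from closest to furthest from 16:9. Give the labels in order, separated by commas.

1: 667/364 ≈ 1.832 → |1.832 − 1.778| = 0.054
2: 713/404 ≈ 1.765 → |1.765 − 1.778| = 0.013
3: 930/459 ≈ 2.026 → |2.026 − 1.778| = 0.248

2, 1, 3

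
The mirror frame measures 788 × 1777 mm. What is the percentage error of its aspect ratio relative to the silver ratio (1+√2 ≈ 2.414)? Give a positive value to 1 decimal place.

Ratio = 1777 / 788 ≈ 2.2551.
Ideal silver ratio ≈ 2.4142. |2.2551 − 2.4142| / 2.4142 ≈ 6.59% → 6.6%.

6.6%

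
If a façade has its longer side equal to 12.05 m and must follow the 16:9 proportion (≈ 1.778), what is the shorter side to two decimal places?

16:9 ≈ 1.77778.
Shorter side = 12.05 ÷ 1.77778 ≈ 6.7781 → 6.78 m.

6.78 m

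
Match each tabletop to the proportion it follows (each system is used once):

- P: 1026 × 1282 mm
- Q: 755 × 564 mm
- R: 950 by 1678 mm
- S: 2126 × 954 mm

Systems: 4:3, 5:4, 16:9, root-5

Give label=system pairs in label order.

P=5:4, Q=4:3, R=16:9, S=root-5

Ratios: P ≈ 1.250; Q ≈ 1.339; R ≈ 1.766; S ≈ 2.229.
Targets: 4:3 ≈ 1.333; 5:4 ≈ 1.250; 16:9 ≈ 1.778; root-5 ≈ 2.236.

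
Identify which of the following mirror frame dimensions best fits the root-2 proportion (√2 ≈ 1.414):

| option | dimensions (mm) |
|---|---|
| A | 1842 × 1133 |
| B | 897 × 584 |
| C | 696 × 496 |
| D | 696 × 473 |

Target root-2 ≈ 1.414.
A: 1.626 (Δ0.212)  B: 1.536 (Δ0.122)  C: 1.403 (Δ0.011)  D: 1.471 (Δ0.057)

C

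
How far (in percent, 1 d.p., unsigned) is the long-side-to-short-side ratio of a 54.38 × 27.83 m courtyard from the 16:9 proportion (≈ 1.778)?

Ratio = 54.38 / 27.83 ≈ 1.9540.
Ideal 16:9 ≈ 1.7778. |1.9540 − 1.7778| / 1.7778 ≈ 9.91% → 9.9%.

9.9%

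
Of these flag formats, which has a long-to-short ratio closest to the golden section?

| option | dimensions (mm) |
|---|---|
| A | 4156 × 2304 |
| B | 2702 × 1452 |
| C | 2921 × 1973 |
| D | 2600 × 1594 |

D

Target golden ratio ≈ 1.618.
A: 1.804 (Δ0.186)  B: 1.861 (Δ0.243)  C: 1.480 (Δ0.138)  D: 1.631 (Δ0.013)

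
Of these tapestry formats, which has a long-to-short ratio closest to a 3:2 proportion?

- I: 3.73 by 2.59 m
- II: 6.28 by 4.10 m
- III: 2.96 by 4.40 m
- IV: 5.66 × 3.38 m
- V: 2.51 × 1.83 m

Target 3:2 ≈ 1.500.
I: 1.440 (Δ0.060)  II: 1.532 (Δ0.032)  III: 1.486 (Δ0.014)  IV: 1.675 (Δ0.175)  V: 1.372 (Δ0.128)

III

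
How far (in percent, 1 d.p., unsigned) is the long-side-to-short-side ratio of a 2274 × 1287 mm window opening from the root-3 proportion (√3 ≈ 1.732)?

Ratio = 2274 / 1287 ≈ 1.7669.
Ideal root-3 ≈ 1.7321. |1.7669 − 1.7321| / 1.7321 ≈ 2.01% → 2.0%.

2.0%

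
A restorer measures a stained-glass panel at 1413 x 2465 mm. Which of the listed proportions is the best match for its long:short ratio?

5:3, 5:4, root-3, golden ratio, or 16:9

2465/1413 ≈ 1.745. Nearest candidates are root-3 (1.732, off by 0.013) and 16:9 (1.778, off by 0.033).

root-3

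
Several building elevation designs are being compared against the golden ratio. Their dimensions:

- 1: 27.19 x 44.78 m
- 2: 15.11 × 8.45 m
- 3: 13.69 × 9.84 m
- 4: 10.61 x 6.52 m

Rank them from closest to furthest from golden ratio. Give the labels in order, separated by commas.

Ratios: 1 = 44.78 / 27.19 ≈ 1.647; 2 = 15.11 / 8.45 ≈ 1.788; 3 = 13.69 / 9.84 ≈ 1.391; 4 = 10.61 / 6.52 ≈ 1.627.
|Δ from 1.618|: 1 0.029; 2 0.170; 3 0.227; 4 0.009.

4, 1, 2, 3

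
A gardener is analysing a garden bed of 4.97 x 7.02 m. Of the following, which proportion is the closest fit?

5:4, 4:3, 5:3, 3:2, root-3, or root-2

root-2

7.02/4.97 ≈ 1.412. Nearest candidates are root-2 (1.414, off by 0.002) and 4:3 (1.333, off by 0.079).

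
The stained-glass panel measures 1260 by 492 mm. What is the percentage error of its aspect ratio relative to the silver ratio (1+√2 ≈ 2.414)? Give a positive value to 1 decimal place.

6.1%

Ratio = 1260 / 492 ≈ 2.5610.
Ideal silver ratio ≈ 2.4142. |2.5610 − 2.4142| / 2.4142 ≈ 6.08% → 6.1%.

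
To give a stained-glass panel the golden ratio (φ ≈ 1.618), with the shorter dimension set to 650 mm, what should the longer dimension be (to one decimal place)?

1051.7 mm

golden ratio ≈ 1.61803.
Longer side = 650 × 1.61803 ≈ 1051.720 → 1051.7 mm.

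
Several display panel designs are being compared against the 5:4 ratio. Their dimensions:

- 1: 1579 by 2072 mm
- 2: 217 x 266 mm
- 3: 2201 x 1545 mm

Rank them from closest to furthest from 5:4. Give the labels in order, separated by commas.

2, 1, 3

Ratios: 1 = 2072 / 1579 ≈ 1.312; 2 = 266 / 217 ≈ 1.226; 3 = 2201 / 1545 ≈ 1.425.
|Δ from 1.250|: 1 0.062; 2 0.024; 3 0.175.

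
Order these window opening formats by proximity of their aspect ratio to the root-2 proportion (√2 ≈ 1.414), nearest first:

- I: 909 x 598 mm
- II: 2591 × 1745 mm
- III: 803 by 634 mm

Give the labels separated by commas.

II, I, III

I: 909/598 ≈ 1.520 → |1.520 − 1.414| = 0.106
II: 2591/1745 ≈ 1.485 → |1.485 − 1.414| = 0.071
III: 803/634 ≈ 1.267 → |1.267 − 1.414| = 0.147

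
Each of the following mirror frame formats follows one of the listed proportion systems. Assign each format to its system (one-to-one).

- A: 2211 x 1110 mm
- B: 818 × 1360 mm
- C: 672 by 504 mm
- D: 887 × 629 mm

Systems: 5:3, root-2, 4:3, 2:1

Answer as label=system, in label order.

A=2:1, B=5:3, C=4:3, D=root-2

Ratios: A ≈ 1.992; B ≈ 1.663; C ≈ 1.333; D ≈ 1.410.
Targets: 5:3 ≈ 1.667; root-2 ≈ 1.414; 4:3 ≈ 1.333; 2:1 ≈ 2.000.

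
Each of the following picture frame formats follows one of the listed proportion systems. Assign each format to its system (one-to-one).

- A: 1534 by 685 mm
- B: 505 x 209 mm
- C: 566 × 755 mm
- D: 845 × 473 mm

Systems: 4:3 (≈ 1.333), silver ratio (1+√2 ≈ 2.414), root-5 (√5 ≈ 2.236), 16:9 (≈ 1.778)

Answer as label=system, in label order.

Ratios: A ≈ 2.239; B ≈ 2.416; C ≈ 1.334; D ≈ 1.786.
Targets: 4:3 ≈ 1.333; silver ratio ≈ 2.414; root-5 ≈ 2.236; 16:9 ≈ 1.778.

A=root-5, B=silver ratio, C=4:3, D=16:9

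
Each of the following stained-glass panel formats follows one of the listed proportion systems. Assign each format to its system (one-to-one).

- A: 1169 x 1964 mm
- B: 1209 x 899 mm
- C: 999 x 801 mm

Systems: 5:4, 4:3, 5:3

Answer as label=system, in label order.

A = 1964/1169 ≈ 1.680 → 5:3 (1.667)
B = 1209/899 ≈ 1.345 → 4:3 (1.333)
C = 999/801 ≈ 1.247 → 5:4 (1.250)

A=5:3, B=4:3, C=5:4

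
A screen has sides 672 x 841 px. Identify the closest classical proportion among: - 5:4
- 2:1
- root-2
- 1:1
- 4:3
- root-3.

Ratio = 841 / 672 ≈ 1.251.
Distances: 5:4 1.250 (Δ 0.001); 2:1 2.000 (Δ 0.749); root-2 1.414 (Δ 0.163); 1:1 1.000 (Δ 0.251); 4:3 1.333 (Δ 0.082); root-3 1.732 (Δ 0.481).

5:4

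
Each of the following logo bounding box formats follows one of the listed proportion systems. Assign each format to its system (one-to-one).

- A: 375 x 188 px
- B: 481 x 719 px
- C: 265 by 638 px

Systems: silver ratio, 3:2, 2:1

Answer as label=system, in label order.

A = 375/188 ≈ 1.995 → 2:1 (2.000)
B = 719/481 ≈ 1.495 → 3:2 (1.500)
C = 638/265 ≈ 2.408 → silver ratio (2.414)

A=2:1, B=3:2, C=silver ratio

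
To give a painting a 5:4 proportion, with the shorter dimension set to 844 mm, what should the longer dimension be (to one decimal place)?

5:4 = 1.25000.
Longer side = 844 × 1.25000 ≈ 1055.000 → 1055.0 mm.

1055.0 mm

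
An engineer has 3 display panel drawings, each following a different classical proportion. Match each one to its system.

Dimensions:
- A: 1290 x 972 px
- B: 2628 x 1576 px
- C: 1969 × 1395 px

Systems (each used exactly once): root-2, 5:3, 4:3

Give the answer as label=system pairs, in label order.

A=4:3, B=5:3, C=root-2

Ratios: A ≈ 1.327; B ≈ 1.668; C ≈ 1.411.
Targets: root-2 ≈ 1.414; 5:3 ≈ 1.667; 4:3 ≈ 1.333.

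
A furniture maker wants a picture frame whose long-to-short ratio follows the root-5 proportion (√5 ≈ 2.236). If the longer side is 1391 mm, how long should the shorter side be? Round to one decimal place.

622.1 mm

root-5 ≈ 2.23607.
Shorter side = 1391 ÷ 2.23607 ≈ 622.074 → 622.1 mm.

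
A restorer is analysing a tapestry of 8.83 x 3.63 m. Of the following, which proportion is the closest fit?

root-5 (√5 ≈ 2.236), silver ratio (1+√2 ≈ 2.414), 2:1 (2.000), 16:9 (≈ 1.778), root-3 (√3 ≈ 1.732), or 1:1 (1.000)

silver ratio

Ratio = 8.83 / 3.63 ≈ 2.433.
Distances: root-5 2.236 (Δ 0.197); silver ratio 2.414 (Δ 0.019); 2:1 2.000 (Δ 0.433); 16:9 1.778 (Δ 0.655); root-3 1.732 (Δ 0.701); 1:1 1.000 (Δ 1.433).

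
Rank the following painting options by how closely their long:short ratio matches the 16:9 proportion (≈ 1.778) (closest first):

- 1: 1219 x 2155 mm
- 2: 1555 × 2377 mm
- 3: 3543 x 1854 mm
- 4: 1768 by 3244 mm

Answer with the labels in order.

1: 2155/1219 ≈ 1.768 → |1.768 − 1.778| = 0.010
2: 2377/1555 ≈ 1.529 → |1.529 − 1.778| = 0.249
3: 3543/1854 ≈ 1.911 → |1.911 − 1.778| = 0.133
4: 3244/1768 ≈ 1.835 → |1.835 − 1.778| = 0.057

1, 4, 3, 2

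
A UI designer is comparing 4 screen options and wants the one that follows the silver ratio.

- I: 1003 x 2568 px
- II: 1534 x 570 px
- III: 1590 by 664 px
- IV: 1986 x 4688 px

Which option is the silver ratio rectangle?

III

Ratios (long/short): I ≈ 2.560; II ≈ 2.691; III ≈ 2.395; IV ≈ 2.361.
silver ratio ≈ 2.414; option III is nearest (Δ 0.019).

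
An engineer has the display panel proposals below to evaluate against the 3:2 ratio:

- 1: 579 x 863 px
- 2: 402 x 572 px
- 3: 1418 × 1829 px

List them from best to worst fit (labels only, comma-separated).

1: 863/579 ≈ 1.491 → |1.491 − 1.500| = 0.009
2: 572/402 ≈ 1.423 → |1.423 − 1.500| = 0.077
3: 1829/1418 ≈ 1.290 → |1.290 − 1.500| = 0.210

1, 2, 3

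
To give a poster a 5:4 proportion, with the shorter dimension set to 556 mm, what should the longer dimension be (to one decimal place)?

5:4 = 1.25000.
Longer side = 556 × 1.25000 ≈ 695.000 → 695.0 mm.

695.0 mm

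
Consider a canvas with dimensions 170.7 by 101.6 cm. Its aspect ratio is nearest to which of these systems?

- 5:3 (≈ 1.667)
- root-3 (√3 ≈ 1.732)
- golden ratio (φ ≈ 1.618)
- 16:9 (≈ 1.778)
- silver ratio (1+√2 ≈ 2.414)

Ratio = 170.7 / 101.6 ≈ 1.680.
Distances: 5:3 1.667 (Δ 0.013); root-3 1.732 (Δ 0.052); golden ratio 1.618 (Δ 0.062); 16:9 1.778 (Δ 0.098); silver ratio 2.414 (Δ 0.734).

5:3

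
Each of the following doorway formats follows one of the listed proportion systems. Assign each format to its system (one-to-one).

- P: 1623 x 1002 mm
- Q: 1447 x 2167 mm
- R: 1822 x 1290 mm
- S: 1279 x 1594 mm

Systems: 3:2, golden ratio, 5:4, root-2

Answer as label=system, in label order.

P=golden ratio, Q=3:2, R=root-2, S=5:4

Ratios: P ≈ 1.620; Q ≈ 1.498; R ≈ 1.412; S ≈ 1.246.
Targets: 3:2 ≈ 1.500; golden ratio ≈ 1.618; 5:4 ≈ 1.250; root-2 ≈ 1.414.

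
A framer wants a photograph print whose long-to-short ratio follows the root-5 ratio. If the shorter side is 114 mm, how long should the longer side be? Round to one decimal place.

254.9 mm

root-5 ≈ 2.23607.
Longer side = 114 × 2.23607 ≈ 254.912 → 254.9 mm.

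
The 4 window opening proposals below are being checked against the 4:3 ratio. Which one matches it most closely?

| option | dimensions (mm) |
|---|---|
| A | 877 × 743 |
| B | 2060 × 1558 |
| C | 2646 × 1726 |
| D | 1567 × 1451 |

B

Target 4:3 ≈ 1.333.
A: 1.180 (Δ0.153)  B: 1.322 (Δ0.011)  C: 1.533 (Δ0.200)  D: 1.080 (Δ0.253)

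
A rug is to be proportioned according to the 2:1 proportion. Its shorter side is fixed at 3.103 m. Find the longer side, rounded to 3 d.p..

2:1 = 2.00000.
Longer side = 3.103 × 2.00000 ≈ 6.20600 → 6.206 m.

6.206 m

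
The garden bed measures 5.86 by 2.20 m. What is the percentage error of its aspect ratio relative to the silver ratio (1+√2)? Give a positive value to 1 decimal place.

10.3%

Ratio = 5.86 / 2.20 ≈ 2.6636.
Ideal silver ratio ≈ 2.4142. |2.6636 − 2.4142| / 2.4142 ≈ 10.33% → 10.3%.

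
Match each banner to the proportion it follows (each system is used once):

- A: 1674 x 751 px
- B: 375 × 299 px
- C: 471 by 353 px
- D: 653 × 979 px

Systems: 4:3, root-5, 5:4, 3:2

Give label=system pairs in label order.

A=root-5, B=5:4, C=4:3, D=3:2

Ratios: A ≈ 2.229; B ≈ 1.254; C ≈ 1.334; D ≈ 1.499.
Targets: 4:3 ≈ 1.333; root-5 ≈ 2.236; 5:4 ≈ 1.250; 3:2 ≈ 1.500.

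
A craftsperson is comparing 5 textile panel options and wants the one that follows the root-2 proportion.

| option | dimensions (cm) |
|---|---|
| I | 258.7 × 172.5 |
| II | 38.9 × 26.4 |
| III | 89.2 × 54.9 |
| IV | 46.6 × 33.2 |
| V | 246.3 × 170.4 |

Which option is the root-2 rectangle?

Ratios (long/short): I ≈ 1.500; II ≈ 1.473; III ≈ 1.625; IV ≈ 1.404; V ≈ 1.445.
root-2 ≈ 1.414; option IV is nearest (Δ 0.010).

IV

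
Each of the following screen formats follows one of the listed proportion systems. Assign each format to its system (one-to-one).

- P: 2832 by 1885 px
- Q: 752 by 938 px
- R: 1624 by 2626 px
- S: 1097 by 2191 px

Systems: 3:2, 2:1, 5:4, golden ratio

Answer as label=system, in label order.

Ratios: P ≈ 1.502; Q ≈ 1.247; R ≈ 1.617; S ≈ 1.997.
Targets: 3:2 ≈ 1.500; 2:1 ≈ 2.000; 5:4 ≈ 1.250; golden ratio ≈ 1.618.

P=3:2, Q=5:4, R=golden ratio, S=2:1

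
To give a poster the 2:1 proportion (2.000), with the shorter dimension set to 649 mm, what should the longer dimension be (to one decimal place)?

1298.0 mm

2:1 = 2.00000.
Longer side = 649 × 2.00000 ≈ 1298.000 → 1298.0 mm.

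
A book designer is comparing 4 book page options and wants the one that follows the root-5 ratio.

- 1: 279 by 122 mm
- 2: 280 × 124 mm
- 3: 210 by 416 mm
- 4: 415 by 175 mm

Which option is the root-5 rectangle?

2

Target root-5 ≈ 2.236.
1: 2.287 (Δ0.051)  2: 2.258 (Δ0.022)  3: 1.981 (Δ0.255)  4: 2.371 (Δ0.135)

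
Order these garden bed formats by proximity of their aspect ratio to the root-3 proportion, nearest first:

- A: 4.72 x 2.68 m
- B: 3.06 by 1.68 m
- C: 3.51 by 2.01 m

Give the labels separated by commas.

A: 4.72/2.68 ≈ 1.761 → |1.761 − 1.732| = 0.029
B: 3.06/1.68 ≈ 1.821 → |1.821 − 1.732| = 0.089
C: 3.51/2.01 ≈ 1.746 → |1.746 − 1.732| = 0.014

C, A, B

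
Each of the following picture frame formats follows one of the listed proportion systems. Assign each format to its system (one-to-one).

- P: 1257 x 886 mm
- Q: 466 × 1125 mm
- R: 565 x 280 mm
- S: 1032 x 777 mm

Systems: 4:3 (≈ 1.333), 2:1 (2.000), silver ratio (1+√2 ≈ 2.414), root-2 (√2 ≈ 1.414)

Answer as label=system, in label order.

P=root-2, Q=silver ratio, R=2:1, S=4:3

Ratios: P ≈ 1.419; Q ≈ 2.414; R ≈ 2.018; S ≈ 1.328.
Targets: 4:3 ≈ 1.333; 2:1 ≈ 2.000; silver ratio ≈ 2.414; root-2 ≈ 1.414.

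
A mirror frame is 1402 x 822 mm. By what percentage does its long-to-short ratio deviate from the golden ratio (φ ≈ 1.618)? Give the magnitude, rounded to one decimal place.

Ratio = 1402 / 822 ≈ 1.7056.
Ideal golden ratio ≈ 1.6180. |1.7056 − 1.6180| / 1.6180 ≈ 5.41% → 5.4%.

5.4%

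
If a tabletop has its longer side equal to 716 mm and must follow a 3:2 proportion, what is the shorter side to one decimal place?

477.3 mm

3:2 = 1.50000.
Shorter side = 716 ÷ 1.50000 ≈ 477.333 → 477.3 mm.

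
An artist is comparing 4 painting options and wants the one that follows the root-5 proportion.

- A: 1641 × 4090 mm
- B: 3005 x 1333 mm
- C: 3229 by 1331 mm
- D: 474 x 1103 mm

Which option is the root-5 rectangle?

B

Ratios (long/short): A ≈ 2.492; B ≈ 2.254; C ≈ 2.426; D ≈ 2.327.
root-5 ≈ 2.236; option B is nearest (Δ 0.018).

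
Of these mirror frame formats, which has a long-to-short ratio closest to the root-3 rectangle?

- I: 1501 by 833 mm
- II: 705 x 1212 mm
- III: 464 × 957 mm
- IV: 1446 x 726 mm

II

Target root-3 ≈ 1.732.
I: 1.802 (Δ0.070)  II: 1.719 (Δ0.013)  III: 2.062 (Δ0.330)  IV: 1.992 (Δ0.260)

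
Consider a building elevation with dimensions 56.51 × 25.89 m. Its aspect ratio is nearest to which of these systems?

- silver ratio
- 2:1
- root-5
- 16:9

Ratio = 56.51 / 25.89 ≈ 2.183.
Distances: silver ratio 2.414 (Δ 0.231); 2:1 2.000 (Δ 0.183); root-5 2.236 (Δ 0.053); 16:9 1.778 (Δ 0.405).

root-5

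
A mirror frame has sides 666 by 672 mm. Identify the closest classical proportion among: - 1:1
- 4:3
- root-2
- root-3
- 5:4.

1:1

672/666 ≈ 1.009. Nearest candidates are 1:1 (1.000, off by 0.009) and 5:4 (1.250, off by 0.241).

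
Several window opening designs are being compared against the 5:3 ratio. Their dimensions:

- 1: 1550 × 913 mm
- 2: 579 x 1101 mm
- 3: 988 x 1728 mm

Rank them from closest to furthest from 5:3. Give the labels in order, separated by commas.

1: 1550/913 ≈ 1.698 → |1.698 − 1.667| = 0.031
2: 1101/579 ≈ 1.902 → |1.902 − 1.667| = 0.235
3: 1728/988 ≈ 1.749 → |1.749 − 1.667| = 0.082

1, 3, 2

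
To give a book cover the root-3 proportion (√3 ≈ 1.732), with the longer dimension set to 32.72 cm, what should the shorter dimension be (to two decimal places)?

18.89 cm

root-3 ≈ 1.73205.
Shorter side = 32.72 ÷ 1.73205 ≈ 18.8909 → 18.89 cm.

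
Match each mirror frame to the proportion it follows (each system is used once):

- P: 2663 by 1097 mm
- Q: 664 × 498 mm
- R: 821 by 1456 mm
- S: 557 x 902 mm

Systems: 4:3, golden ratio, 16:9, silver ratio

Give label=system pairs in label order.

P=silver ratio, Q=4:3, R=16:9, S=golden ratio

Ratios: P ≈ 2.428; Q ≈ 1.333; R ≈ 1.773; S ≈ 1.619.
Targets: 4:3 ≈ 1.333; golden ratio ≈ 1.618; 16:9 ≈ 1.778; silver ratio ≈ 2.414.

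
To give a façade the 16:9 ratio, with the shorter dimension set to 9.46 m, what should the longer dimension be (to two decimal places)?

16:9 ≈ 1.77778.
Longer side = 9.46 × 1.77778 ≈ 16.8178 → 16.82 m.

16.82 m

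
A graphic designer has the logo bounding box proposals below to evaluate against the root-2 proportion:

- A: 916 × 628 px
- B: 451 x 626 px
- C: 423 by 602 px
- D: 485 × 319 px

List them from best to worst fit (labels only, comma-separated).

C, B, A, D

Ratios: A = 916 / 628 ≈ 1.459; B = 626 / 451 ≈ 1.388; C = 602 / 423 ≈ 1.423; D = 485 / 319 ≈ 1.520.
|Δ from 1.414|: A 0.045; B 0.026; C 0.009; D 0.106.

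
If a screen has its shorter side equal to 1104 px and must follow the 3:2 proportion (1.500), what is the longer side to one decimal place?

1656.0 px

3:2 = 1.50000.
Longer side = 1104 × 1.50000 ≈ 1656.000 → 1656.0 px.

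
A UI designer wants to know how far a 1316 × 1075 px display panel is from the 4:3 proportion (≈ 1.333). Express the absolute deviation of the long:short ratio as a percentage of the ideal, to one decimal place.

8.2%

Ratio = 1316 / 1075 ≈ 1.2242.
Ideal 4:3 ≈ 1.3333. |1.2242 − 1.3333| / 1.3333 ≈ 8.18% → 8.2%.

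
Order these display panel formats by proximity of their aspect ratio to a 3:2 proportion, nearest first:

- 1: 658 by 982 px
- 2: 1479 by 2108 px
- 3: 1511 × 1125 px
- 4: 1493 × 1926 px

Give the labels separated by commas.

1, 2, 3, 4

1: 982/658 ≈ 1.492 → |1.492 − 1.500| = 0.008
2: 2108/1479 ≈ 1.425 → |1.425 − 1.500| = 0.075
3: 1511/1125 ≈ 1.343 → |1.343 − 1.500| = 0.157
4: 1926/1493 ≈ 1.290 → |1.290 − 1.500| = 0.210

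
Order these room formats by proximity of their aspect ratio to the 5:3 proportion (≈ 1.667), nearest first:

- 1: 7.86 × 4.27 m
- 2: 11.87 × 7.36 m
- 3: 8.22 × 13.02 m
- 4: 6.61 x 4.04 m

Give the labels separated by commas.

4, 2, 3, 1

Ratios: 1 = 7.86 / 4.27 ≈ 1.841; 2 = 11.87 / 7.36 ≈ 1.613; 3 = 13.02 / 8.22 ≈ 1.584; 4 = 6.61 / 4.04 ≈ 1.636.
|Δ from 1.667|: 1 0.174; 2 0.054; 3 0.083; 4 0.031.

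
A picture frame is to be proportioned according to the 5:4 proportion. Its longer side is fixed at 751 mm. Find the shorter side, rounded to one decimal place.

5:4 = 1.25000.
Shorter side = 751 ÷ 1.25000 ≈ 600.800 → 600.8 mm.

600.8 mm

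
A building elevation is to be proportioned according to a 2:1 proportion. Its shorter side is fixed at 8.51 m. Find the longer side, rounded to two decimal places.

17.02 m

2:1 = 2.00000.
Longer side = 8.51 × 2.00000 ≈ 17.0200 → 17.02 m.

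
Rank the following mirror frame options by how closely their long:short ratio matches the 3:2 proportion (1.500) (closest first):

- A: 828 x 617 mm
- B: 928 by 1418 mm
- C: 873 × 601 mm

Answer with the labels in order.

B, C, A

A: 828/617 ≈ 1.342 → |1.342 − 1.500| = 0.158
B: 1418/928 ≈ 1.528 → |1.528 − 1.500| = 0.028
C: 873/601 ≈ 1.453 → |1.453 − 1.500| = 0.047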